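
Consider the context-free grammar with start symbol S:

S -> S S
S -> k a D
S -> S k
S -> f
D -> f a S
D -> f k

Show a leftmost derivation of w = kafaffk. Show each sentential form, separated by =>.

S => Sk => kaDk => kafaSk => kafaSSk => kafafSk => kafaffk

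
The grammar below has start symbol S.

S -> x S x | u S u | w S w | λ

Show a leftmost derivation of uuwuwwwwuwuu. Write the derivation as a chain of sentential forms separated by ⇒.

S ⇒ uSu ⇒ uuSuu ⇒ uuwSwuu ⇒ uuwuSuwuu ⇒ uuwuwSwuwuu ⇒ uuwuwwSwwuwuu ⇒ uuwuwwwwuwuu

S ⇒ uSu   [S -> u S u]
uSu ⇒ uuSuu   [S -> u S u]
uuSuu ⇒ uuwSwuu   [S -> w S w]
uuwSwuu ⇒ uuwuSuwuu   [S -> u S u]
uuwuSuwuu ⇒ uuwuwSwuwuu   [S -> w S w]
uuwuwSwuwuu ⇒ uuwuwwSwwuwuu   [S -> w S w]
uuwuwwSwwuwuu ⇒ uuwuwwwwuwuu   [S -> λ]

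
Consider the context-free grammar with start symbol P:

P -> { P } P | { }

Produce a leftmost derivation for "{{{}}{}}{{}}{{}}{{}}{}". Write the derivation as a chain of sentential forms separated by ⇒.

P ⇒ {P}P ⇒ {{P}P}P ⇒ {{{}}P}P ⇒ {{{}}{}}P ⇒ {{{}}{}}{P}P ⇒ {{{}}{}}{{}}P ⇒ {{{}}{}}{{}}{P}P ⇒ {{{}}{}}{{}}{{}}P ⇒ {{{}}{}}{{}}{{}}{P}P ⇒ {{{}}{}}{{}}{{}}{{}}P ⇒ {{{}}{}}{{}}{{}}{{}}{}

P ⇒ {P}P   [P -> { P } P]
{P}P ⇒ {{P}P}P   [P -> { P } P]
{{P}P}P ⇒ {{{}}P}P   [P -> { }]
{{{}}P}P ⇒ {{{}}{}}P   [P -> { }]
{{{}}{}}P ⇒ {{{}}{}}{P}P   [P -> { P } P]
{{{}}{}}{P}P ⇒ {{{}}{}}{{}}P   [P -> { }]
{{{}}{}}{{}}P ⇒ {{{}}{}}{{}}{P}P   [P -> { P } P]
{{{}}{}}{{}}{P}P ⇒ {{{}}{}}{{}}{{}}P   [P -> { }]
{{{}}{}}{{}}{{}}P ⇒ {{{}}{}}{{}}{{}}{P}P   [P -> { P } P]
{{{}}{}}{{}}{{}}{P}P ⇒ {{{}}{}}{{}}{{}}{{}}P   [P -> { }]
{{{}}{}}{{}}{{}}{{}}P ⇒ {{{}}{}}{{}}{{}}{{}}{}   [P -> { }]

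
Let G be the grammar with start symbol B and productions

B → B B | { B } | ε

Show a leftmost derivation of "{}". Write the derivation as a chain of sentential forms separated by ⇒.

B ⇒ BB   [B → B B]
BB ⇒ BBB   [B → B B]
BBB ⇒ {B}BB   [B → { B }]
{B}BB ⇒ {}BB   [B → ε]
{}BB ⇒ {}B   [B → ε]
{}B ⇒ {}   [B → ε]

B ⇒ BB ⇒ BBB ⇒ {B}BB ⇒ {}BB ⇒ {}B ⇒ {}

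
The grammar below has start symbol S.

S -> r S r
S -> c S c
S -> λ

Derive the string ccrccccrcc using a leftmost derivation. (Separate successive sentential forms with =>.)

S => cSc   [S -> c S c]
cSc => ccScc   [S -> c S c]
ccScc => ccrSrcc   [S -> r S r]
ccrSrcc => ccrcScrcc   [S -> c S c]
ccrcScrcc => ccrccSccrcc   [S -> c S c]
ccrccSccrcc => ccrccccrcc   [S -> λ]

S => cSc => ccScc => ccrSrcc => ccrcScrcc => ccrccSccrcc => ccrccccrcc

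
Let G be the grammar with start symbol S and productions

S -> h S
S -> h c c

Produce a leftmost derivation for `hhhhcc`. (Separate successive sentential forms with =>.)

S => hS   [S -> h S]
hS => hhS   [S -> h S]
hhS => hhhS   [S -> h S]
hhhS => hhhhcc   [S -> h c c]

S => hS => hhS => hhhS => hhhhcc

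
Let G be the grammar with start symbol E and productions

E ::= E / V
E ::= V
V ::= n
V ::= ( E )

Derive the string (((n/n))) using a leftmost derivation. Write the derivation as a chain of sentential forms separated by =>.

E=>V=>(E)=>(V)=>((E))=>((V))=>(((E)))=>(((E/V)))=>(((V/V)))=>(((n/V)))=>(((n/n)))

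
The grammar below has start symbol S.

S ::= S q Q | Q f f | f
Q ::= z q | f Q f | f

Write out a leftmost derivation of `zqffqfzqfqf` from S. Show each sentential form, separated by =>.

S=>SqQ=>SqQqQ=>QffqQqQ=>zqffqQqQ=>zqffqfQfqQ=>zqffqfzqfqQ=>zqffqfzqfqf

S => SqQ   [S ::= S q Q]
SqQ => SqQqQ   [S ::= S q Q]
SqQqQ => QffqQqQ   [S ::= Q f f]
QffqQqQ => zqffqQqQ   [Q ::= z q]
zqffqQqQ => zqffqfQfqQ   [Q ::= f Q f]
zqffqfQfqQ => zqffqfzqfqQ   [Q ::= z q]
zqffqfzqfqQ => zqffqfzqfqf   [Q ::= f]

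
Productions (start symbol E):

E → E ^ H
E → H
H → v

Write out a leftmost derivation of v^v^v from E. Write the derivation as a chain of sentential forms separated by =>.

E => E^H => E^H^H => H^H^H => v^H^H => v^v^H => v^v^v

E => E^H   [E → E ^ H]
E^H => E^H^H   [E → E ^ H]
E^H^H => H^H^H   [E → H]
H^H^H => v^H^H   [H → v]
v^H^H => v^v^H   [H → v]
v^v^H => v^v^v   [H → v]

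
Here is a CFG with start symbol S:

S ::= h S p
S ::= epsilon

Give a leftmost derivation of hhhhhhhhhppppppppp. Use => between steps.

S=>hSp=>hhSpp=>hhhSppp=>hhhhSpppp=>hhhhhSppppp=>hhhhhhSpppppp=>hhhhhhhSppppppp=>hhhhhhhhSpppppppp=>hhhhhhhhhSppppppppp=>hhhhhhhhhppppppppp

S => hSp   [S ::= h S p]
hSp => hhSpp   [S ::= h S p]
hhSpp => hhhSppp   [S ::= h S p]
hhhSppp => hhhhSpppp   [S ::= h S p]
hhhhSpppp => hhhhhSppppp   [S ::= h S p]
hhhhhSppppp => hhhhhhSpppppp   [S ::= h S p]
hhhhhhSpppppp => hhhhhhhSppppppp   [S ::= h S p]
hhhhhhhSppppppp => hhhhhhhhSpppppppp   [S ::= h S p]
hhhhhhhhSpppppppp => hhhhhhhhhSppppppppp   [S ::= h S p]
hhhhhhhhhSppppppppp => hhhhhhhhhppppppppp   [S ::= epsilon]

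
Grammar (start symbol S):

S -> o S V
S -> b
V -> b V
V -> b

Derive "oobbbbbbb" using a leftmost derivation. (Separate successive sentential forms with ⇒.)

S ⇒ oSV ⇒ ooSVV ⇒ oobVV ⇒ oobbV ⇒ oobbbV ⇒ oobbbbV ⇒ oobbbbbV ⇒ oobbbbbbV ⇒ oobbbbbbb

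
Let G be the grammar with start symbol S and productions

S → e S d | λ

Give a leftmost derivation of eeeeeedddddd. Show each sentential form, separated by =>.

S => eSd => eeSdd => eeeSddd => eeeeSdddd => eeeeeSddddd => eeeeeeSdddddd => eeeeeedddddd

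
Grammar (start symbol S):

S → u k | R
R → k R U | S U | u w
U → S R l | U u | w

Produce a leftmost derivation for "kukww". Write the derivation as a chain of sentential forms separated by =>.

S=>R=>kRU=>kSUU=>kukUU=>kukwU=>kukww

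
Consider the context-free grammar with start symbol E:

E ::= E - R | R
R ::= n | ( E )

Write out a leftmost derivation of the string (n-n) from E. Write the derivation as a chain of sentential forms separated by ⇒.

E ⇒ R ⇒ (E) ⇒ (E-R) ⇒ (R-R) ⇒ (n-R) ⇒ (n-n)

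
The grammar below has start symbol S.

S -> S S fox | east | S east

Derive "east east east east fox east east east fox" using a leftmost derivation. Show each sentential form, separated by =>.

S => S S fox   [S -> S S fox]
S S fox => S east S fox   [S -> S east]
S east S fox => S east east S fox   [S -> S east]
S east east S fox => S S fox east east S fox   [S -> S S fox]
S S fox east east S fox => S east S fox east east S fox   [S -> S east]
S east S fox east east S fox => S east east S fox east east S fox   [S -> S east]
S east east S fox east east S fox => east east east S fox east east S fox   [S -> east]
east east east S fox east east S fox => east east east east fox east east S fox   [S -> east]
east east east east fox east east S fox => east east east east fox east east east fox   [S -> east]

S => S S fox => S east S fox => S east east S fox => S S fox east east S fox => S east S fox east east S fox => S east east S fox east east S fox => east east east S fox east east S fox => east east east east fox east east S fox => east east east east fox east east east fox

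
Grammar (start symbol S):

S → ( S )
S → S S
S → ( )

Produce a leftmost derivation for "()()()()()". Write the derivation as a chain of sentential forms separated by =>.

S => SS => ()S => ()SS => ()SSS => ()SSSS => ()()SSS => ()()()SS => ()()()()S => ()()()()()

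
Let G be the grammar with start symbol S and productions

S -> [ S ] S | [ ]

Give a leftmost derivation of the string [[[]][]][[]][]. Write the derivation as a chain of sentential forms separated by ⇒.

S⇒[S]S⇒[[S]S]S⇒[[[]]S]S⇒[[[]][]]S⇒[[[]][]][S]S⇒[[[]][]][[]]S⇒[[[]][]][[]][]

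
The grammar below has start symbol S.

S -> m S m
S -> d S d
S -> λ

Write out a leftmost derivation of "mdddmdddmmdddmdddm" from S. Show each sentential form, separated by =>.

S => mSm   [S -> m S m]
mSm => mdSdm   [S -> d S d]
mdSdm => mddSddm   [S -> d S d]
mddSddm => mdddSdddm   [S -> d S d]
mdddSdddm => mdddmSmdddm   [S -> m S m]
mdddmSmdddm => mdddmdSdmdddm   [S -> d S d]
mdddmdSdmdddm => mdddmddSddmdddm   [S -> d S d]
mdddmddSddmdddm => mdddmdddSdddmdddm   [S -> d S d]
mdddmdddSdddmdddm => mdddmdddmSmdddmdddm   [S -> m S m]
mdddmdddmSmdddmdddm => mdddmdddmmdddmdddm   [S -> λ]

S => mSm => mdSdm => mddSddm => mdddSdddm => mdddmSmdddm => mdddmdSdmdddm => mdddmddSddmdddm => mdddmdddSdddmdddm => mdddmdddmSmdddmdddm => mdddmdddmmdddmdddm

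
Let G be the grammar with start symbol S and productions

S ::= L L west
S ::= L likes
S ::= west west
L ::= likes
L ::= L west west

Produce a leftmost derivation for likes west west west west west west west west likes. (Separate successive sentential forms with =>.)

S => L likes => L west west likes => L west west west west likes => L west west west west west west likes => L west west west west west west west west likes => likes west west west west west west west west likes

S => L likes   [S ::= L likes]
L likes => L west west likes   [L ::= L west west]
L west west likes => L west west west west likes   [L ::= L west west]
L west west west west likes => L west west west west west west likes   [L ::= L west west]
L west west west west west west likes => L west west west west west west west west likes   [L ::= L west west]
L west west west west west west west west likes => likes west west west west west west west west likes   [L ::= likes]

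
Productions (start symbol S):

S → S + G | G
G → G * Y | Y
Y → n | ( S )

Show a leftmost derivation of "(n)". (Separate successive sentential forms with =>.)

S => G => Y => (S) => (G) => (Y) => (n)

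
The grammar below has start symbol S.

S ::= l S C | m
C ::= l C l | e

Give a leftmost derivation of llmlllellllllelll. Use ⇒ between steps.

S ⇒ lSC ⇒ llSCC ⇒ llmCC ⇒ llmlClC ⇒ llmllCllC ⇒ llmlllClllC ⇒ llmlllelllC ⇒ llmlllellllCl ⇒ llmlllelllllCll ⇒ llmlllellllllClll ⇒ llmlllellllllelll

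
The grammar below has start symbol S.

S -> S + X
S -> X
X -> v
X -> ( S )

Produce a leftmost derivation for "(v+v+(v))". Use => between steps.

S => X => (S) => (S+X) => (S+X+X) => (X+X+X) => (v+X+X) => (v+v+X) => (v+v+(S)) => (v+v+(X)) => (v+v+(v))

S => X   [S -> X]
X => (S)   [X -> ( S )]
(S) => (S+X)   [S -> S + X]
(S+X) => (S+X+X)   [S -> S + X]
(S+X+X) => (X+X+X)   [S -> X]
(X+X+X) => (v+X+X)   [X -> v]
(v+X+X) => (v+v+X)   [X -> v]
(v+v+X) => (v+v+(S))   [X -> ( S )]
(v+v+(S)) => (v+v+(X))   [S -> X]
(v+v+(X)) => (v+v+(v))   [X -> v]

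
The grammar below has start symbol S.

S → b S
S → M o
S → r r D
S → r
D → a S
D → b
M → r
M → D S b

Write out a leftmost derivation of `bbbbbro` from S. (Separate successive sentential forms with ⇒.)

S ⇒ bS   [S → b S]
bS ⇒ bbS   [S → b S]
bbS ⇒ bbbS   [S → b S]
bbbS ⇒ bbbbS   [S → b S]
bbbbS ⇒ bbbbbS   [S → b S]
bbbbbS ⇒ bbbbbMo   [S → M o]
bbbbbMo ⇒ bbbbbro   [M → r]

S ⇒ bS ⇒ bbS ⇒ bbbS ⇒ bbbbS ⇒ bbbbbS ⇒ bbbbbMo ⇒ bbbbbro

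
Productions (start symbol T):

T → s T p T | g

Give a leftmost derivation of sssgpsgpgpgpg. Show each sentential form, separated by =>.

T => sTpT => ssTpTpT => sssTpTpTpT => sssgpTpTpT => sssgpsTpTpTpT => sssgpsgpTpTpT => sssgpsgpgpTpT => sssgpsgpgpgpT => sssgpsgpgpgpg

T => sTpT   [T → s T p T]
sTpT => ssTpTpT   [T → s T p T]
ssTpTpT => sssTpTpTpT   [T → s T p T]
sssTpTpTpT => sssgpTpTpT   [T → g]
sssgpTpTpT => sssgpsTpTpTpT   [T → s T p T]
sssgpsTpTpTpT => sssgpsgpTpTpT   [T → g]
sssgpsgpTpTpT => sssgpsgpgpTpT   [T → g]
sssgpsgpgpTpT => sssgpsgpgpgpT   [T → g]
sssgpsgpgpgpT => sssgpsgpgpgpg   [T → g]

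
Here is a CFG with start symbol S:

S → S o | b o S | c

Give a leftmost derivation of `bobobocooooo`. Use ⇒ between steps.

S ⇒ So ⇒ boSo ⇒ boSoo ⇒ boSooo ⇒ boboSooo ⇒ boboboSooo ⇒ boboboSoooo ⇒ boboboSooooo ⇒ bobobocooooo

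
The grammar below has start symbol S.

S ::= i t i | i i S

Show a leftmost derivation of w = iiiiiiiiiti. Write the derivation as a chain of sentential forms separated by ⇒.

S ⇒ iiS   [S ::= i i S]
iiS ⇒ iiiiS   [S ::= i i S]
iiiiS ⇒ iiiiiiS   [S ::= i i S]
iiiiiiS ⇒ iiiiiiiiS   [S ::= i i S]
iiiiiiiiS ⇒ iiiiiiiiiti   [S ::= i t i]

S ⇒ iiS ⇒ iiiiS ⇒ iiiiiiS ⇒ iiiiiiiiS ⇒ iiiiiiiiiti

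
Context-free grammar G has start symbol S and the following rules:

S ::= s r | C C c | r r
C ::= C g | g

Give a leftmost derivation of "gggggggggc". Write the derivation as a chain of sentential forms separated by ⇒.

S⇒CCc⇒CgCc⇒CggCc⇒CgggCc⇒ggggCc⇒ggggCgc⇒ggggCggc⇒ggggCgggc⇒ggggCggggc⇒gggggggggc

S ⇒ CCc   [S ::= C C c]
CCc ⇒ CgCc   [C ::= C g]
CgCc ⇒ CggCc   [C ::= C g]
CggCc ⇒ CgggCc   [C ::= C g]
CgggCc ⇒ ggggCc   [C ::= g]
ggggCc ⇒ ggggCgc   [C ::= C g]
ggggCgc ⇒ ggggCggc   [C ::= C g]
ggggCggc ⇒ ggggCgggc   [C ::= C g]
ggggCgggc ⇒ ggggCggggc   [C ::= C g]
ggggCggggc ⇒ gggggggggc   [C ::= g]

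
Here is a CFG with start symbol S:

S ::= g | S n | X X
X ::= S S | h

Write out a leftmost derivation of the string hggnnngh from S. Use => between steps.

S => XX   [S ::= X X]
XX => SSX   [X ::= S S]
SSX => SnSX   [S ::= S n]
SnSX => SnnSX   [S ::= S n]
SnnSX => SnnnSX   [S ::= S n]
SnnnSX => XXnnnSX   [S ::= X X]
XXnnnSX => hXnnnSX   [X ::= h]
hXnnnSX => hSSnnnSX   [X ::= S S]
hSSnnnSX => hgSnnnSX   [S ::= g]
hgSnnnSX => hggnnnSX   [S ::= g]
hggnnnSX => hggnnngX   [S ::= g]
hggnnngX => hggnnngh   [X ::= h]

S => XX => SSX => SnSX => SnnSX => SnnnSX => XXnnnSX => hXnnnSX => hSSnnnSX => hgSnnnSX => hggnnnSX => hggnnngX => hggnnngh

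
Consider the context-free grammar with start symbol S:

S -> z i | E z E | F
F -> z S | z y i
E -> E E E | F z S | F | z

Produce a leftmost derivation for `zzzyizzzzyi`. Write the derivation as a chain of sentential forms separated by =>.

S => F   [S -> F]
F => zS   [F -> z S]
zS => zEzE   [S -> E z E]
zEzE => zFzE   [E -> F]
zFzE => zzSzE   [F -> z S]
zzSzE => zzEzEzE   [S -> E z E]
zzEzEzE => zzFzEzE   [E -> F]
zzFzEzE => zzzyizEzE   [F -> z y i]
zzzyizEzE => zzzyizzzE   [E -> z]
zzzyizzzE => zzzyizzzF   [E -> F]
zzzyizzzF => zzzyizzzzyi   [F -> z y i]

S=>F=>zS=>zEzE=>zFzE=>zzSzE=>zzEzEzE=>zzFzEzE=>zzzyizEzE=>zzzyizzzE=>zzzyizzzF=>zzzyizzzzyi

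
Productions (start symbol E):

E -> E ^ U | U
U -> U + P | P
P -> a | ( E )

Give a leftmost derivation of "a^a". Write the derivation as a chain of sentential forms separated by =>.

E => E^U => U^U => P^U => a^U => a^P => a^a

E => E^U   [E -> E ^ U]
E^U => U^U   [E -> U]
U^U => P^U   [U -> P]
P^U => a^U   [P -> a]
a^U => a^P   [U -> P]
a^P => a^a   [P -> a]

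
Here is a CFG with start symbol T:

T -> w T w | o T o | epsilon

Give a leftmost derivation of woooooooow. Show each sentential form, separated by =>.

T => wTw => woTow => wooToow => woooTooow => wooooToooow => woooooooow

T => wTw   [T -> w T w]
wTw => woTow   [T -> o T o]
woTow => wooToow   [T -> o T o]
wooToow => woooTooow   [T -> o T o]
woooTooow => wooooToooow   [T -> o T o]
wooooToooow => woooooooow   [T -> epsilon]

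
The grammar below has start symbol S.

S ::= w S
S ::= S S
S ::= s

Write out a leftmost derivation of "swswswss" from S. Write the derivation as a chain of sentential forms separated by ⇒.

S⇒SS⇒SSS⇒SSSS⇒SSSSS⇒sSSSS⇒swSSSS⇒swsSSS⇒swswSSS⇒swswsSS⇒swswswSS⇒swswswsS⇒swswswss

S ⇒ SS   [S ::= S S]
SS ⇒ SSS   [S ::= S S]
SSS ⇒ SSSS   [S ::= S S]
SSSS ⇒ SSSSS   [S ::= S S]
SSSSS ⇒ sSSSS   [S ::= s]
sSSSS ⇒ swSSSS   [S ::= w S]
swSSSS ⇒ swsSSS   [S ::= s]
swsSSS ⇒ swswSSS   [S ::= w S]
swswSSS ⇒ swswsSS   [S ::= s]
swswsSS ⇒ swswswSS   [S ::= w S]
swswswSS ⇒ swswswsS   [S ::= s]
swswswsS ⇒ swswswss   [S ::= s]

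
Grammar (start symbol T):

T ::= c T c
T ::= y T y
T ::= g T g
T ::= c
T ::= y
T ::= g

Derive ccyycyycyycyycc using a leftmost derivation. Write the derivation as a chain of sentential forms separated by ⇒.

T ⇒ cTc   [T ::= c T c]
cTc ⇒ ccTcc   [T ::= c T c]
ccTcc ⇒ ccyTycc   [T ::= y T y]
ccyTycc ⇒ ccyyTyycc   [T ::= y T y]
ccyyTyycc ⇒ ccyycTcyycc   [T ::= c T c]
ccyycTcyycc ⇒ ccyycyTycyycc   [T ::= y T y]
ccyycyTycyycc ⇒ ccyycyyTyycyycc   [T ::= y T y]
ccyycyyTyycyycc ⇒ ccyycyycyycyycc   [T ::= c]

T⇒cTc⇒ccTcc⇒ccyTycc⇒ccyyTyycc⇒ccyycTcyycc⇒ccyycyTycyycc⇒ccyycyyTyycyycc⇒ccyycyycyycyycc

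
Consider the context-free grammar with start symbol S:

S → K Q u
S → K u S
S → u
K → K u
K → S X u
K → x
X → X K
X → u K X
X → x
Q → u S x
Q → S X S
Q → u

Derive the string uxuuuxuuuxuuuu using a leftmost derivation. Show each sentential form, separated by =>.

S => KuS   [S → K u S]
KuS => KuuS   [K → K u]
KuuS => SXuuuS   [K → S X u]
SXuuuS => KQuXuuuS   [S → K Q u]
KQuXuuuS => SXuQuXuuuS   [K → S X u]
SXuQuXuuuS => KQuXuQuXuuuS   [S → K Q u]
KQuXuQuXuuuS => SXuQuXuQuXuuuS   [K → S X u]
SXuQuXuQuXuuuS => uXuQuXuQuXuuuS   [S → u]
uXuQuXuQuXuuuS => uxuQuXuQuXuuuS   [X → x]
uxuQuXuQuXuuuS => uxuuuXuQuXuuuS   [Q → u]
uxuuuXuQuXuuuS => uxuuuxuQuXuuuS   [X → x]
uxuuuxuQuXuuuS => uxuuuxuuuXuuuS   [Q → u]
uxuuuxuuuXuuuS => uxuuuxuuuxuuuS   [X → x]
uxuuuxuuuxuuuS => uxuuuxuuuxuuuu   [S → u]

S => KuS => KuuS => SXuuuS => KQuXuuuS => SXuQuXuuuS => KQuXuQuXuuuS => SXuQuXuQuXuuuS => uXuQuXuQuXuuuS => uxuQuXuQuXuuuS => uxuuuXuQuXuuuS => uxuuuxuQuXuuuS => uxuuuxuuuXuuuS => uxuuuxuuuxuuuS => uxuuuxuuuxuuuu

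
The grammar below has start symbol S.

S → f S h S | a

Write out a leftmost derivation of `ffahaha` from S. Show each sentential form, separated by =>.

S => fShS => ffShShS => ffahShS => ffahahS => ffahaha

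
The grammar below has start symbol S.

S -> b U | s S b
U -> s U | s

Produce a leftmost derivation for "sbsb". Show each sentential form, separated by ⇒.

S ⇒ sSb   [S -> s S b]
sSb ⇒ sbUb   [S -> b U]
sbUb ⇒ sbsb   [U -> s]

S ⇒ sSb ⇒ sbUb ⇒ sbsb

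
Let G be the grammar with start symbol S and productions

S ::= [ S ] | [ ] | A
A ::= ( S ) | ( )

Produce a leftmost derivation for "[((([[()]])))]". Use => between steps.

S => [S] => [A] => [(S)] => [(A)] => [((S))] => [((A))] => [(((S)))] => [((([S])))] => [((([[S]])))] => [((([[A]])))] => [((([[()]])))]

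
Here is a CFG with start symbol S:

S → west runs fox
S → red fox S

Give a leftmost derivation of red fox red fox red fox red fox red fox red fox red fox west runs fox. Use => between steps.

S => red fox S => red fox red fox S => red fox red fox red fox S => red fox red fox red fox red fox S => red fox red fox red fox red fox red fox S => red fox red fox red fox red fox red fox red fox S => red fox red fox red fox red fox red fox red fox red fox S => red fox red fox red fox red fox red fox red fox red fox west runs fox

S => red fox S   [S → red fox S]
red fox S => red fox red fox S   [S → red fox S]
red fox red fox S => red fox red fox red fox S   [S → red fox S]
red fox red fox red fox S => red fox red fox red fox red fox S   [S → red fox S]
red fox red fox red fox red fox S => red fox red fox red fox red fox red fox S   [S → red fox S]
red fox red fox red fox red fox red fox S => red fox red fox red fox red fox red fox red fox S   [S → red fox S]
red fox red fox red fox red fox red fox red fox S => red fox red fox red fox red fox red fox red fox red fox S   [S → red fox S]
red fox red fox red fox red fox red fox red fox red fox S => red fox red fox red fox red fox red fox red fox red fox west runs fox   [S → west runs fox]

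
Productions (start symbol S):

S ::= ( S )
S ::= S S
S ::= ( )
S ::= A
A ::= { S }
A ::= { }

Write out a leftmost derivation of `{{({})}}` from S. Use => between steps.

S => A   [S ::= A]
A => {S}   [A ::= { S }]
{S} => {A}   [S ::= A]
{A} => {{S}}   [A ::= { S }]
{{S}} => {{(S)}}   [S ::= ( S )]
{{(S)}} => {{(A)}}   [S ::= A]
{{(A)}} => {{({})}}   [A ::= { }]

S => A => {S} => {A} => {{S}} => {{(S)}} => {{(A)}} => {{({})}}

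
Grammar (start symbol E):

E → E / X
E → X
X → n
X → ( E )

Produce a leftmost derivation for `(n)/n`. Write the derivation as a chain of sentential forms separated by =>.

E => E/X => X/X => (E)/X => (X)/X => (n)/X => (n)/n

E => E/X   [E → E / X]
E/X => X/X   [E → X]
X/X => (E)/X   [X → ( E )]
(E)/X => (X)/X   [E → X]
(X)/X => (n)/X   [X → n]
(n)/X => (n)/n   [X → n]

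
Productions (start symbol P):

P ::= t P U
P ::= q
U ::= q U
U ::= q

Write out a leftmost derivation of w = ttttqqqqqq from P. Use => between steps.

P => tPU => ttPUU => tttPUUU => ttttPUUUU => ttttqUUUU => ttttqqUUUU => ttttqqqUUU => ttttqqqqUU => ttttqqqqqU => ttttqqqqqq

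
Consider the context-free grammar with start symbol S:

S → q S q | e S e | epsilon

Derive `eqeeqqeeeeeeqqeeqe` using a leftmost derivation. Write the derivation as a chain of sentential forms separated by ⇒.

S⇒eSe⇒eqSqe⇒eqeSeqe⇒eqeeSeeqe⇒eqeeqSqeeqe⇒eqeeqqSqqeeqe⇒eqeeqqeSeqqeeqe⇒eqeeqqeeSeeqqeeqe⇒eqeeqqeeeSeeeqqeeqe⇒eqeeqqeeeeeeqqeeqe

S ⇒ eSe   [S → e S e]
eSe ⇒ eqSqe   [S → q S q]
eqSqe ⇒ eqeSeqe   [S → e S e]
eqeSeqe ⇒ eqeeSeeqe   [S → e S e]
eqeeSeeqe ⇒ eqeeqSqeeqe   [S → q S q]
eqeeqSqeeqe ⇒ eqeeqqSqqeeqe   [S → q S q]
eqeeqqSqqeeqe ⇒ eqeeqqeSeqqeeqe   [S → e S e]
eqeeqqeSeqqeeqe ⇒ eqeeqqeeSeeqqeeqe   [S → e S e]
eqeeqqeeSeeqqeeqe ⇒ eqeeqqeeeSeeeqqeeqe   [S → e S e]
eqeeqqeeeSeeeqqeeqe ⇒ eqeeqqeeeeeeqqeeqe   [S → epsilon]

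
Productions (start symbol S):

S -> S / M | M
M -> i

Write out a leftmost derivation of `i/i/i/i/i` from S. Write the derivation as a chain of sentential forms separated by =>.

S => S/M   [S -> S / M]
S/M => S/M/M   [S -> S / M]
S/M/M => S/M/M/M   [S -> S / M]
S/M/M/M => S/M/M/M/M   [S -> S / M]
S/M/M/M/M => M/M/M/M/M   [S -> M]
M/M/M/M/M => i/M/M/M/M   [M -> i]
i/M/M/M/M => i/i/M/M/M   [M -> i]
i/i/M/M/M => i/i/i/M/M   [M -> i]
i/i/i/M/M => i/i/i/i/M   [M -> i]
i/i/i/i/M => i/i/i/i/i   [M -> i]

S=>S/M=>S/M/M=>S/M/M/M=>S/M/M/M/M=>M/M/M/M/M=>i/M/M/M/M=>i/i/M/M/M=>i/i/i/M/M=>i/i/i/i/M=>i/i/i/i/i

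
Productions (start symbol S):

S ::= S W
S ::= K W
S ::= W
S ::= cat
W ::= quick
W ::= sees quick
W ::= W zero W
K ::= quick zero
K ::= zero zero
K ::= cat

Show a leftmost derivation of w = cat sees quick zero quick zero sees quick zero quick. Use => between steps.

S => S W => cat W => cat W zero W => cat W zero W zero W => cat sees quick zero W zero W => cat sees quick zero W zero W zero W => cat sees quick zero quick zero W zero W => cat sees quick zero quick zero sees quick zero W => cat sees quick zero quick zero sees quick zero quick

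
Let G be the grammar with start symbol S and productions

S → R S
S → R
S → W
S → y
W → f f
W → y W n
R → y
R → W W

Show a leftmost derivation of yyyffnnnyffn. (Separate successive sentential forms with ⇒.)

S ⇒ R ⇒ WW ⇒ yWnW ⇒ yyWnnW ⇒ yyyWnnnW ⇒ yyyffnnnW ⇒ yyyffnnnyWn ⇒ yyyffnnnyffn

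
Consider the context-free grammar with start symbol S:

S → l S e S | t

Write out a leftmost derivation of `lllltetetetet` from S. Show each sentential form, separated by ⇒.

S ⇒ lSeS ⇒ llSeSeS ⇒ lllSeSeSeS ⇒ llllSeSeSeSeS ⇒ llllteSeSeSeS ⇒ llllteteSeSeS ⇒ llllteteteSeS ⇒ llllteteteteS ⇒ lllltetetetet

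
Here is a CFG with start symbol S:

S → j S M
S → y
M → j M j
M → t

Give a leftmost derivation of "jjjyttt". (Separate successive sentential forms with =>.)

S => jSM => jjSMM => jjjSMMM => jjjyMMM => jjjytMM => jjjyttM => jjjyttt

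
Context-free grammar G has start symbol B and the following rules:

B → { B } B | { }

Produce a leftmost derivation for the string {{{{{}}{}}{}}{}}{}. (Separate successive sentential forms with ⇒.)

B⇒{B}B⇒{{B}B}B⇒{{{B}B}B}B⇒{{{{B}B}B}B}B⇒{{{{{}}B}B}B}B⇒{{{{{}}{}}B}B}B⇒{{{{{}}{}}{}}B}B⇒{{{{{}}{}}{}}{}}B⇒{{{{{}}{}}{}}{}}{}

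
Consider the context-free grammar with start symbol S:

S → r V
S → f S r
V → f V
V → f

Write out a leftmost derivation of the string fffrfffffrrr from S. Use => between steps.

S => fSr => ffSrr => fffSrrr => fffrVrrr => fffrfVrrr => fffrffVrrr => fffrfffVrrr => fffrffffVrrr => fffrfffffrrr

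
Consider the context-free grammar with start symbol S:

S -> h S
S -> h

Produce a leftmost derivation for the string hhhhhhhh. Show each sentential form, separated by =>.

S => hS => hhS => hhhS => hhhhS => hhhhhS => hhhhhhS => hhhhhhhS => hhhhhhhh

S => hS   [S -> h S]
hS => hhS   [S -> h S]
hhS => hhhS   [S -> h S]
hhhS => hhhhS   [S -> h S]
hhhhS => hhhhhS   [S -> h S]
hhhhhS => hhhhhhS   [S -> h S]
hhhhhhS => hhhhhhhS   [S -> h S]
hhhhhhhS => hhhhhhhh   [S -> h]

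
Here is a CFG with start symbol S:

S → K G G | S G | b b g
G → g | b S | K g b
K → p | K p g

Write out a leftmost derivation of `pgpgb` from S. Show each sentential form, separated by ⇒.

S ⇒ KGG ⇒ pGG ⇒ pgG ⇒ pgKgb ⇒ pgpgb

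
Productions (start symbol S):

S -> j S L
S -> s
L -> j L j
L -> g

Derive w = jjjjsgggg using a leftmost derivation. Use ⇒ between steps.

S ⇒ jSL ⇒ jjSLL ⇒ jjjSLLL ⇒ jjjjSLLLL ⇒ jjjjsLLLL ⇒ jjjjsgLLL ⇒ jjjjsggLL ⇒ jjjjsgggL ⇒ jjjjsgggg

S ⇒ jSL   [S -> j S L]
jSL ⇒ jjSLL   [S -> j S L]
jjSLL ⇒ jjjSLLL   [S -> j S L]
jjjSLLL ⇒ jjjjSLLLL   [S -> j S L]
jjjjSLLLL ⇒ jjjjsLLLL   [S -> s]
jjjjsLLLL ⇒ jjjjsgLLL   [L -> g]
jjjjsgLLL ⇒ jjjjsggLL   [L -> g]
jjjjsggLL ⇒ jjjjsgggL   [L -> g]
jjjjsgggL ⇒ jjjjsgggg   [L -> g]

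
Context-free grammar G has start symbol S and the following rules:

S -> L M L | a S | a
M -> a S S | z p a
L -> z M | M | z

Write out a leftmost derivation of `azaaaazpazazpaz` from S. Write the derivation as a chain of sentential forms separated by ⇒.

S ⇒ LML   [S -> L M L]
LML ⇒ MML   [L -> M]
MML ⇒ aSSML   [M -> a S S]
aSSML ⇒ aLMLSML   [S -> L M L]
aLMLSML ⇒ azMMLSML   [L -> z M]
azMMLSML ⇒ azaSSMLSML   [M -> a S S]
azaSSMLSML ⇒ azaaSSMLSML   [S -> a S]
azaaSSMLSML ⇒ azaaaSMLSML   [S -> a]
azaaaSMLSML ⇒ azaaaaMLSML   [S -> a]
azaaaaMLSML ⇒ azaaaazpaLSML   [M -> z p a]
azaaaazpaLSML ⇒ azaaaazpazSML   [L -> z]
azaaaazpazSML ⇒ azaaaazpazaML   [S -> a]
azaaaazpazaML ⇒ azaaaazpazazpaL   [M -> z p a]
azaaaazpazazpaL ⇒ azaaaazpazazpaz   [L -> z]

S ⇒ LML ⇒ MML ⇒ aSSML ⇒ aLMLSML ⇒ azMMLSML ⇒ azaSSMLSML ⇒ azaaSSMLSML ⇒ azaaaSMLSML ⇒ azaaaaMLSML ⇒ azaaaazpaLSML ⇒ azaaaazpazSML ⇒ azaaaazpazaML ⇒ azaaaazpazazpaL ⇒ azaaaazpazazpaz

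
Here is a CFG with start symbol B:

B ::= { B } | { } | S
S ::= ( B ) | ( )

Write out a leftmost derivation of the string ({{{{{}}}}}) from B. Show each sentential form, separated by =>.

B => S   [B ::= S]
S => (B)   [S ::= ( B )]
(B) => ({B})   [B ::= { B }]
({B}) => ({{B}})   [B ::= { B }]
({{B}}) => ({{{B}}})   [B ::= { B }]
({{{B}}}) => ({{{{B}}}})   [B ::= { B }]
({{{{B}}}}) => ({{{{{}}}}})   [B ::= { }]

B => S => (B) => ({B}) => ({{B}}) => ({{{B}}}) => ({{{{B}}}}) => ({{{{{}}}}})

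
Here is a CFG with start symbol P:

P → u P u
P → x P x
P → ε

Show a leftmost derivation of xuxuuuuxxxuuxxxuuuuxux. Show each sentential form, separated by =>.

P=>xPx=>xuPux=>xuxPxux=>xuxuPuxux=>xuxuuPuuxux=>xuxuuuPuuuxux=>xuxuuuuPuuuuxux=>xuxuuuuxPxuuuuxux=>xuxuuuuxxPxxuuuuxux=>xuxuuuuxxxPxxxuuuuxux=>xuxuuuuxxxuPuxxxuuuuxux=>xuxuuuuxxxuuxxxuuuuxux

P => xPx   [P → x P x]
xPx => xuPux   [P → u P u]
xuPux => xuxPxux   [P → x P x]
xuxPxux => xuxuPuxux   [P → u P u]
xuxuPuxux => xuxuuPuuxux   [P → u P u]
xuxuuPuuxux => xuxuuuPuuuxux   [P → u P u]
xuxuuuPuuuxux => xuxuuuuPuuuuxux   [P → u P u]
xuxuuuuPuuuuxux => xuxuuuuxPxuuuuxux   [P → x P x]
xuxuuuuxPxuuuuxux => xuxuuuuxxPxxuuuuxux   [P → x P x]
xuxuuuuxxPxxuuuuxux => xuxuuuuxxxPxxxuuuuxux   [P → x P x]
xuxuuuuxxxPxxxuuuuxux => xuxuuuuxxxuPuxxxuuuuxux   [P → u P u]
xuxuuuuxxxuPuxxxuuuuxux => xuxuuuuxxxuuxxxuuuuxux   [P → ε]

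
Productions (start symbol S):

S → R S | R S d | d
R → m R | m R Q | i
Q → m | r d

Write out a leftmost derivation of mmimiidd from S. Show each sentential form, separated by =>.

S => RS => mRS => mmRQS => mmiQS => mmimS => mmimRSd => mmimiSd => mmimiRSd => mmimiiSd => mmimiidd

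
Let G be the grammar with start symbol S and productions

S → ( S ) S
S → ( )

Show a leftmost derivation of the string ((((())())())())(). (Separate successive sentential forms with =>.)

S=>(S)S=>((S)S)S=>(((S)S)S)S=>((((S)S)S)S)S=>((((())S)S)S)S=>((((())())S)S)S=>((((())())())S)S=>((((())())())())S=>((((())())())())()

S => (S)S   [S → ( S ) S]
(S)S => ((S)S)S   [S → ( S ) S]
((S)S)S => (((S)S)S)S   [S → ( S ) S]
(((S)S)S)S => ((((S)S)S)S)S   [S → ( S ) S]
((((S)S)S)S)S => ((((())S)S)S)S   [S → ( )]
((((())S)S)S)S => ((((())())S)S)S   [S → ( )]
((((())())S)S)S => ((((())())())S)S   [S → ( )]
((((())())())S)S => ((((())())())())S   [S → ( )]
((((())())())())S => ((((())())())())()   [S → ( )]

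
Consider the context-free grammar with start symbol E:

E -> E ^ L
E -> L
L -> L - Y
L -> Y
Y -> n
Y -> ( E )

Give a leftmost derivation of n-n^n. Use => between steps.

E => E^L   [E -> E ^ L]
E^L => L^L   [E -> L]
L^L => L-Y^L   [L -> L - Y]
L-Y^L => Y-Y^L   [L -> Y]
Y-Y^L => n-Y^L   [Y -> n]
n-Y^L => n-n^L   [Y -> n]
n-n^L => n-n^Y   [L -> Y]
n-n^Y => n-n^n   [Y -> n]

E => E^L => L^L => L-Y^L => Y-Y^L => n-Y^L => n-n^L => n-n^Y => n-n^n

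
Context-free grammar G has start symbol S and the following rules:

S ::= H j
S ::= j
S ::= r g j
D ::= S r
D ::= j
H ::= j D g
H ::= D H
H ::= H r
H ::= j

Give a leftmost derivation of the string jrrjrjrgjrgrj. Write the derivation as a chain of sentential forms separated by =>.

S => Hj   [S ::= H j]
Hj => Hrj   [H ::= H r]
Hrj => DHrj   [H ::= D H]
DHrj => SrHrj   [D ::= S r]
SrHrj => HjrHrj   [S ::= H j]
HjrHrj => HrjrHrj   [H ::= H r]
HrjrHrj => HrrjrHrj   [H ::= H r]
HrrjrHrj => jrrjrHrj   [H ::= j]
jrrjrHrj => jrrjrjDgrj   [H ::= j D g]
jrrjrjDgrj => jrrjrjSrgrj   [D ::= S r]
jrrjrjSrgrj => jrrjrjrgjrgrj   [S ::= r g j]

S=>Hj=>Hrj=>DHrj=>SrHrj=>HjrHrj=>HrjrHrj=>HrrjrHrj=>jrrjrHrj=>jrrjrjDgrj=>jrrjrjSrgrj=>jrrjrjrgjrgrj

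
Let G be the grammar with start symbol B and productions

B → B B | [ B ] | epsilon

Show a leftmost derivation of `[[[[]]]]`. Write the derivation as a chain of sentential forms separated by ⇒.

B ⇒ [B]   [B → [ B ]]
[B] ⇒ [[B]]   [B → [ B ]]
[[B]] ⇒ [[[B]]]   [B → [ B ]]
[[[B]]] ⇒ [[[BB]]]   [B → B B]
[[[BB]]] ⇒ [[[[B]B]]]   [B → [ B ]]
[[[[B]B]]] ⇒ [[[[]B]]]   [B → epsilon]
[[[[]B]]] ⇒ [[[[]]]]   [B → epsilon]

B⇒[B]⇒[[B]]⇒[[[B]]]⇒[[[BB]]]⇒[[[[B]B]]]⇒[[[[]B]]]⇒[[[[]]]]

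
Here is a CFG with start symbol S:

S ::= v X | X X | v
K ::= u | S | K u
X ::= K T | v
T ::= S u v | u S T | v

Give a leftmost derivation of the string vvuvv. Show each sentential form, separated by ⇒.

S⇒XX⇒KTX⇒KuTX⇒SuTX⇒XXuTX⇒vXuTX⇒vvuTX⇒vvuvX⇒vvuvv

S ⇒ XX   [S ::= X X]
XX ⇒ KTX   [X ::= K T]
KTX ⇒ KuTX   [K ::= K u]
KuTX ⇒ SuTX   [K ::= S]
SuTX ⇒ XXuTX   [S ::= X X]
XXuTX ⇒ vXuTX   [X ::= v]
vXuTX ⇒ vvuTX   [X ::= v]
vvuTX ⇒ vvuvX   [T ::= v]
vvuvX ⇒ vvuvv   [X ::= v]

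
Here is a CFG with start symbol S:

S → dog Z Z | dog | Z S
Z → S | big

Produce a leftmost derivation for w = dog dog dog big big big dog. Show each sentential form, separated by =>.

S => Z S => S S => dog Z Z S => dog S Z S => dog Z S Z S => dog S S Z S => dog dog S Z S => dog dog dog Z Z Z S => dog dog dog big Z Z S => dog dog dog big big Z S => dog dog dog big big big S => dog dog dog big big big dog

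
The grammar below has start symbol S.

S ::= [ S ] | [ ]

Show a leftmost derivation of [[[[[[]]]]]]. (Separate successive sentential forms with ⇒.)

S⇒[S]⇒[[S]]⇒[[[S]]]⇒[[[[S]]]]⇒[[[[[S]]]]]⇒[[[[[[]]]]]]

S ⇒ [S]   [S ::= [ S ]]
[S] ⇒ [[S]]   [S ::= [ S ]]
[[S]] ⇒ [[[S]]]   [S ::= [ S ]]
[[[S]]] ⇒ [[[[S]]]]   [S ::= [ S ]]
[[[[S]]]] ⇒ [[[[[S]]]]]   [S ::= [ S ]]
[[[[[S]]]]] ⇒ [[[[[[]]]]]]   [S ::= [ ]]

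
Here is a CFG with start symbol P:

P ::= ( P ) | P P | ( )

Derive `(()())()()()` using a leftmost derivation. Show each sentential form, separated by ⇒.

P ⇒ PP ⇒ PPP ⇒ PPPP ⇒ (P)PPP ⇒ (PP)PPP ⇒ (()P)PPP ⇒ (()())PPP ⇒ (()())()PP ⇒ (()())()()P ⇒ (()())()()()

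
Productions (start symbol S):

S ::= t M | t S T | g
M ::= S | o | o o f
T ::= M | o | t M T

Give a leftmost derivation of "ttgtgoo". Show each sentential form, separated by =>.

S=>tST=>ttSTT=>ttgTT=>ttgMT=>ttgST=>ttgtSTT=>ttgtgTT=>ttgtgoT=>ttgtgoo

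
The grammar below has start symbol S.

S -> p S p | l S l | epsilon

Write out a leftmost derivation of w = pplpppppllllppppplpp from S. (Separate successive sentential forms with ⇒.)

S⇒pSp⇒ppSpp⇒pplSlpp⇒pplpSplpp⇒pplppSpplpp⇒pplpppSppplpp⇒pplppppSpppplpp⇒pplpppppSppppplpp⇒pplppppplSlppppplpp⇒pplpppppllSllppppplpp⇒pplpppppllllppppplpp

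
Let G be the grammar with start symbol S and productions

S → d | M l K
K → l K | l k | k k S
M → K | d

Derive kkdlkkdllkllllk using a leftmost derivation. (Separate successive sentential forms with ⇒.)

S ⇒ MlK   [S → M l K]
MlK ⇒ KlK   [M → K]
KlK ⇒ kkSlK   [K → k k S]
kkSlK ⇒ kkMlKlK   [S → M l K]
kkMlKlK ⇒ kkdlKlK   [M → d]
kkdlKlK ⇒ kkdlkkSlK   [K → k k S]
kkdlkkSlK ⇒ kkdlkkMlKlK   [S → M l K]
kkdlkkMlKlK ⇒ kkdlkkdlKlK   [M → d]
kkdlkkdlKlK ⇒ kkdlkkdllklK   [K → l k]
kkdlkkdllklK ⇒ kkdlkkdllkllK   [K → l K]
kkdlkkdllkllK ⇒ kkdlkkdllklllK   [K → l K]
kkdlkkdllklllK ⇒ kkdlkkdllkllllk   [K → l k]

S ⇒ MlK ⇒ KlK ⇒ kkSlK ⇒ kkMlKlK ⇒ kkdlKlK ⇒ kkdlkkSlK ⇒ kkdlkkMlKlK ⇒ kkdlkkdlKlK ⇒ kkdlkkdllklK ⇒ kkdlkkdllkllK ⇒ kkdlkkdllklllK ⇒ kkdlkkdllkllllk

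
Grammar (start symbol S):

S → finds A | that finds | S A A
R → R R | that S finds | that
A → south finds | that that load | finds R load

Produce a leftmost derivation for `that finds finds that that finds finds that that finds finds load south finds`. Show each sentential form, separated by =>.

S => S A A   [S → S A A]
S A A => that finds A A   [S → that finds]
that finds A A => that finds finds R load A   [A → finds R load]
that finds finds R load A => that finds finds R R load A   [R → R R]
that finds finds R R load A => that finds finds that S finds R load A   [R → that S finds]
that finds finds that S finds R load A => that finds finds that that finds finds R load A   [S → that finds]
that finds finds that that finds finds R load A => that finds finds that that finds finds that S finds load A   [R → that S finds]
that finds finds that that finds finds that S finds load A => that finds finds that that finds finds that that finds finds load A   [S → that finds]
that finds finds that that finds finds that that finds finds load A => that finds finds that that finds finds that that finds finds load south finds   [A → south finds]

S => S A A => that finds A A => that finds finds R load A => that finds finds R R load A => that finds finds that S finds R load A => that finds finds that that finds finds R load A => that finds finds that that finds finds that S finds load A => that finds finds that that finds finds that that finds finds load A => that finds finds that that finds finds that that finds finds load south finds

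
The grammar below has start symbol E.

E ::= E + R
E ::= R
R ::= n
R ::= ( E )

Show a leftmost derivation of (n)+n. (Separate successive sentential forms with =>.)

E=>E+R=>R+R=>(E)+R=>(R)+R=>(n)+R=>(n)+n

E => E+R   [E ::= E + R]
E+R => R+R   [E ::= R]
R+R => (E)+R   [R ::= ( E )]
(E)+R => (R)+R   [E ::= R]
(R)+R => (n)+R   [R ::= n]
(n)+R => (n)+n   [R ::= n]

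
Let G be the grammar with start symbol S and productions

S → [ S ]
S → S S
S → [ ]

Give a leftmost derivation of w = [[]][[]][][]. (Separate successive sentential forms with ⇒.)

S ⇒ SS   [S → S S]
SS ⇒ [S]S   [S → [ S ]]
[S]S ⇒ [[]]S   [S → [ ]]
[[]]S ⇒ [[]]SS   [S → S S]
[[]]SS ⇒ [[]]SSS   [S → S S]
[[]]SSS ⇒ [[]][S]SS   [S → [ S ]]
[[]][S]SS ⇒ [[]][[]]SS   [S → [ ]]
[[]][[]]SS ⇒ [[]][[]][]S   [S → [ ]]
[[]][[]][]S ⇒ [[]][[]][][]   [S → [ ]]

S⇒SS⇒[S]S⇒[[]]S⇒[[]]SS⇒[[]]SSS⇒[[]][S]SS⇒[[]][[]]SS⇒[[]][[]][]S⇒[[]][[]][][]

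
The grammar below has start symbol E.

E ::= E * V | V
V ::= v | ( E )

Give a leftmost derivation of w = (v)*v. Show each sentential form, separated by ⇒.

E ⇒ E*V   [E ::= E * V]
E*V ⇒ V*V   [E ::= V]
V*V ⇒ (E)*V   [V ::= ( E )]
(E)*V ⇒ (V)*V   [E ::= V]
(V)*V ⇒ (v)*V   [V ::= v]
(v)*V ⇒ (v)*v   [V ::= v]

E ⇒ E*V ⇒ V*V ⇒ (E)*V ⇒ (V)*V ⇒ (v)*V ⇒ (v)*v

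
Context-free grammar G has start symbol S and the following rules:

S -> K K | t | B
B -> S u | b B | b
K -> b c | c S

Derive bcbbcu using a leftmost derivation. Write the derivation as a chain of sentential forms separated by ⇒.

S ⇒ B   [S -> B]
B ⇒ bB   [B -> b B]
bB ⇒ bSu   [B -> S u]
bSu ⇒ bKKu   [S -> K K]
bKKu ⇒ bcSKu   [K -> c S]
bcSKu ⇒ bcBKu   [S -> B]
bcBKu ⇒ bcbKu   [B -> b]
bcbKu ⇒ bcbbcu   [K -> b c]

S ⇒ B ⇒ bB ⇒ bSu ⇒ bKKu ⇒ bcSKu ⇒ bcBKu ⇒ bcbKu ⇒ bcbbcu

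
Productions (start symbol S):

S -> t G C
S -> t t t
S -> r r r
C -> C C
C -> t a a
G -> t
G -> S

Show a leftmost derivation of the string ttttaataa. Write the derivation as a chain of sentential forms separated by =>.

S => tGC => tSC => ttGCC => tttCC => ttttaaC => ttttaataa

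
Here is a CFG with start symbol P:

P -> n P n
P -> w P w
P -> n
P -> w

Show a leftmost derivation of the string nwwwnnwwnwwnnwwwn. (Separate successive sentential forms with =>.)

P => nPn   [P -> n P n]
nPn => nwPwn   [P -> w P w]
nwPwn => nwwPwwn   [P -> w P w]
nwwPwwn => nwwwPwwwn   [P -> w P w]
nwwwPwwwn => nwwwnPnwwwn   [P -> n P n]
nwwwnPnwwwn => nwwwnnPnnwwwn   [P -> n P n]
nwwwnnPnnwwwn => nwwwnnwPwnnwwwn   [P -> w P w]
nwwwnnwPwnnwwwn => nwwwnnwwPwwnnwwwn   [P -> w P w]
nwwwnnwwPwwnnwwwn => nwwwnnwwnwwnnwwwn   [P -> n]

P=>nPn=>nwPwn=>nwwPwwn=>nwwwPwwwn=>nwwwnPnwwwn=>nwwwnnPnnwwwn=>nwwwnnwPwnnwwwn=>nwwwnnwwPwwnnwwwn=>nwwwnnwwnwwnnwwwn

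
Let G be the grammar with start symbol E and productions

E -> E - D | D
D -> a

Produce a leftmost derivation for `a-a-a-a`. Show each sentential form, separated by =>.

E => E-D   [E -> E - D]
E-D => E-D-D   [E -> E - D]
E-D-D => E-D-D-D   [E -> E - D]
E-D-D-D => D-D-D-D   [E -> D]
D-D-D-D => a-D-D-D   [D -> a]
a-D-D-D => a-a-D-D   [D -> a]
a-a-D-D => a-a-a-D   [D -> a]
a-a-a-D => a-a-a-a   [D -> a]

E => E-D => E-D-D => E-D-D-D => D-D-D-D => a-D-D-D => a-a-D-D => a-a-a-D => a-a-a-a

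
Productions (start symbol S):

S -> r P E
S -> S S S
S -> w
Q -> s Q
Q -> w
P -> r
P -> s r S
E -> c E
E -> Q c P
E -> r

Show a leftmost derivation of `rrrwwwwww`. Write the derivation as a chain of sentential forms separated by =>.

S => SSS => SSSSS => SSSSSSS => rPESSSSSS => rrESSSSSS => rrrSSSSSS => rrrwSSSSS => rrrwwSSSS => rrrwwwSSS => rrrwwwwSS => rrrwwwwwS => rrrwwwwww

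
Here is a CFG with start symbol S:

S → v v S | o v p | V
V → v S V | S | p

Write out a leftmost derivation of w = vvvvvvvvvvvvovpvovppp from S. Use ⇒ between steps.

S ⇒ vvS   [S → v v S]
vvS ⇒ vvV   [S → V]
vvV ⇒ vvvSV   [V → v S V]
vvvSV ⇒ vvvvvSV   [S → v v S]
vvvvvSV ⇒ vvvvvVV   [S → V]
vvvvvVV ⇒ vvvvvvSVV   [V → v S V]
vvvvvvSVV ⇒ vvvvvvvvSVV   [S → v v S]
vvvvvvvvSVV ⇒ vvvvvvvvvvSVV   [S → v v S]
vvvvvvvvvvSVV ⇒ vvvvvvvvvvvvSVV   [S → v v S]
vvvvvvvvvvvvSVV ⇒ vvvvvvvvvvvvovpVV   [S → o v p]
vvvvvvvvvvvvovpVV ⇒ vvvvvvvvvvvvovpvSVV   [V → v S V]
vvvvvvvvvvvvovpvSVV ⇒ vvvvvvvvvvvvovpvovpVV   [S → o v p]
vvvvvvvvvvvvovpvovpVV ⇒ vvvvvvvvvvvvovpvovppV   [V → p]
vvvvvvvvvvvvovpvovppV ⇒ vvvvvvvvvvvvovpvovppp   [V → p]

S ⇒ vvS ⇒ vvV ⇒ vvvSV ⇒ vvvvvSV ⇒ vvvvvVV ⇒ vvvvvvSVV ⇒ vvvvvvvvSVV ⇒ vvvvvvvvvvSVV ⇒ vvvvvvvvvvvvSVV ⇒ vvvvvvvvvvvvovpVV ⇒ vvvvvvvvvvvvovpvSVV ⇒ vvvvvvvvvvvvovpvovpVV ⇒ vvvvvvvvvvvvovpvovppV ⇒ vvvvvvvvvvvvovpvovppp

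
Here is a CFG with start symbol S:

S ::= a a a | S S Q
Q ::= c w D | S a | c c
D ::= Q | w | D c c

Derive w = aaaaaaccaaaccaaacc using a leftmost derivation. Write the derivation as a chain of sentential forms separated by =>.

S => SSQ => SSQSQ => SSQSQSQ => aaaSQSQSQ => aaaaaaQSQSQ => aaaaaaccSQSQ => aaaaaaccaaaQSQ => aaaaaaccaaaccSQ => aaaaaaccaaaccaaaQ => aaaaaaccaaaccaaacc

S => SSQ   [S ::= S S Q]
SSQ => SSQSQ   [S ::= S S Q]
SSQSQ => SSQSQSQ   [S ::= S S Q]
SSQSQSQ => aaaSQSQSQ   [S ::= a a a]
aaaSQSQSQ => aaaaaaQSQSQ   [S ::= a a a]
aaaaaaQSQSQ => aaaaaaccSQSQ   [Q ::= c c]
aaaaaaccSQSQ => aaaaaaccaaaQSQ   [S ::= a a a]
aaaaaaccaaaQSQ => aaaaaaccaaaccSQ   [Q ::= c c]
aaaaaaccaaaccSQ => aaaaaaccaaaccaaaQ   [S ::= a a a]
aaaaaaccaaaccaaaQ => aaaaaaccaaaccaaacc   [Q ::= c c]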